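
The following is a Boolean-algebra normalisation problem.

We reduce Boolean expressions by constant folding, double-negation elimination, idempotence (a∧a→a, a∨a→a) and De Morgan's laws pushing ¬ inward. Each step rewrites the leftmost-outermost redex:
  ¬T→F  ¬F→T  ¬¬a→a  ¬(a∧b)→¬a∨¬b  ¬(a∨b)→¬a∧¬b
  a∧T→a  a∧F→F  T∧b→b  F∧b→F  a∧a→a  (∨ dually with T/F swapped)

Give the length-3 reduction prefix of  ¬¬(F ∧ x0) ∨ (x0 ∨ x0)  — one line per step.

Answer: after 3 steps: x0 ∨ x0

Working:
  start: ¬¬(F ∧ x0) ∨ (x0 ∨ x0)
  step 1: (F ∧ x0) ∨ (x0 ∨ x0)
  step 2: F ∨ (x0 ∨ x0)
  step 3: x0 ∨ x0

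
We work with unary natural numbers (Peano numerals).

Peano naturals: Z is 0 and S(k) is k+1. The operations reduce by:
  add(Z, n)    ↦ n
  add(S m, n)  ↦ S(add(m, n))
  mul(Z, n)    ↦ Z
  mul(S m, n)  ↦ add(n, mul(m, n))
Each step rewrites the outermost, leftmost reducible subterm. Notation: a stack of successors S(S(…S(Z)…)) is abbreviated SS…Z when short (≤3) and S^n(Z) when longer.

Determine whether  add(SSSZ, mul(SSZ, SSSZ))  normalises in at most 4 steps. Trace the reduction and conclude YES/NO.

Answer: NO — after 4 steps the term is S(S(S(mul(SSZ, SSSZ)))), not yet normal

Reduction:
  start: add(SSSZ, mul(SSZ, SSSZ))
  step 1: S(add(SSZ, mul(SSZ, SSSZ)))
  step 2: S(S(add(SZ, mul(SSZ, SSSZ))))
  step 3: S(S(S(add(Z, mul(SSZ, SSSZ)))))
  step 4: S(S(S(mul(SSZ, SSSZ))))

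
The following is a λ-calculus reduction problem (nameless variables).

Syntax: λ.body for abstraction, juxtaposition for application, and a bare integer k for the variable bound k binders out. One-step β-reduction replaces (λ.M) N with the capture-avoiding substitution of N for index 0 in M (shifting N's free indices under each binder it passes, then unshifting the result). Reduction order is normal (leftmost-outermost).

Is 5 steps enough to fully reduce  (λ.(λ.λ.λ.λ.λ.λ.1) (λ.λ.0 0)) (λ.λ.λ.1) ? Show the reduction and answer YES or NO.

Answer: YES — reaches normal form λ.λ.λ.λ.λ.1 in 2 ≤ 5 steps

Working:
  start: (λ.(λ.λ.λ.λ.λ.λ.1) (λ.λ.0 0)) (λ.λ.λ.1)
  →1  (λ.λ.λ.λ.λ.λ.1) (λ.λ.0 0)
  →2  λ.λ.λ.λ.λ.1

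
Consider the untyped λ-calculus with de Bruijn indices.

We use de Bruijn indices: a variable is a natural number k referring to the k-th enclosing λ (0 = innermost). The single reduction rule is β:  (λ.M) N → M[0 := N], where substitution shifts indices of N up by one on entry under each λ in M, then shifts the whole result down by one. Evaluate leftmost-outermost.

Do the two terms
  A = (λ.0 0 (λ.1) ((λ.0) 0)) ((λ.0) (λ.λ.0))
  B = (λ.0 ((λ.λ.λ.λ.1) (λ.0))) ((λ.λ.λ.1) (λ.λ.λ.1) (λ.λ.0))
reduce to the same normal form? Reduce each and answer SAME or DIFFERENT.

Term A:
  start: (λ.0 0 (λ.1) ((λ.0) 0)) ((λ.0) (λ.λ.0))
  [1] (λ.0) (λ.λ.0) ((λ.0) (λ.λ.0)) (λ.(λ.0) (λ.λ.0)) ((λ.0) ((λ.0) (λ.λ.0)))
  [2] (λ.λ.0) ((λ.0) (λ.λ.0)) (λ.(λ.0) (λ.λ.0)) ((λ.0) ((λ.0) (λ.λ.0)))
  [3] (λ.0) (λ.(λ.0) (λ.λ.0)) ((λ.0) ((λ.0) (λ.λ.0)))
  [4] (λ.(λ.0) (λ.λ.0)) ((λ.0) ((λ.0) (λ.λ.0)))
  [5] (λ.0) (λ.λ.0)
  [6] λ.λ.0

Term B:
  start: (λ.0 ((λ.λ.λ.λ.1) (λ.0))) ((λ.λ.λ.1) (λ.λ.λ.1) (λ.λ.0))
  [1] (λ.λ.λ.1) (λ.λ.λ.1) (λ.λ.0) ((λ.λ.λ.λ.1) (λ.0))
  [2] (λ.λ.1) (λ.λ.0) ((λ.λ.λ.λ.1) (λ.0))
  [3] (λ.λ.λ.0) ((λ.λ.λ.λ.1) (λ.0))
  [4] λ.λ.0

Answer: SAME — A ⇓ λ.λ.0, B ⇓ λ.λ.0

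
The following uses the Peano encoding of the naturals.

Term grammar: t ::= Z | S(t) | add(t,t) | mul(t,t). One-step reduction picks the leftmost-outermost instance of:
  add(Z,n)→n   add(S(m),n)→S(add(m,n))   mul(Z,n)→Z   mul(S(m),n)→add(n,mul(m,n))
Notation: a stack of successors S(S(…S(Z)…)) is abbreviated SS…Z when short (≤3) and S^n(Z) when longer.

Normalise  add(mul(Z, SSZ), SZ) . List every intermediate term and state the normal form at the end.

Answer: normal form = SZ  (in 2 steps)

Reduction:
  start: add(mul(Z, SSZ), SZ)
  [1] add(Z, SZ)
  [2] SZ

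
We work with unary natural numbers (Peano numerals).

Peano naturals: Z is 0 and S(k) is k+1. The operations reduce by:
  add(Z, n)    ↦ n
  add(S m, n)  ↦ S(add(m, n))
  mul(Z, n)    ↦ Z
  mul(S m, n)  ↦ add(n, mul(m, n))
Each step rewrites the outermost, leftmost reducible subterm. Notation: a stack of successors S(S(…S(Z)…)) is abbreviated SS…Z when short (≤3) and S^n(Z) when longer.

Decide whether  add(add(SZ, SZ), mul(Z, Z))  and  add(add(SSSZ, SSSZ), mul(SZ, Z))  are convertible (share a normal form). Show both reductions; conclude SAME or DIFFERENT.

Answer: DIFFERENT — A ⇓ SSZ, B ⇓ S^6(Z)

Working:
Term A:
  start: add(add(SZ, SZ), mul(Z, Z))
  [1] add(S(add(Z, SZ)), mul(Z, Z))
  [2] S(add(add(Z, SZ), mul(Z, Z)))
  [3] S(add(SZ, mul(Z, Z)))
  [4] S(S(add(Z, mul(Z, Z))))
  [5] S(S(mul(Z, Z)))
  [6] SSZ

Term B:
  start: add(add(SSSZ, SSSZ), mul(SZ, Z))
  [1] add(S(add(SSZ, SSSZ)), mul(SZ, Z))
  [2] S(add(add(SSZ, SSSZ), mul(SZ, Z)))
  [3] S(add(S(add(SZ, SSSZ)), mul(SZ, Z)))
  [4] S(S(add(add(SZ, SSSZ), mul(SZ, Z))))
  [5] S(S(add(S(add(Z, SSSZ)), mul(SZ, Z))))
  [6] S(S(S(add(add(Z, SSSZ), mul(SZ, Z)))))
  [7] S(S(S(add(SSSZ, mul(SZ, Z)))))
  [8] S(S(S(S(add(SSZ, mul(SZ, Z))))))
  [9] S(S(S(S(S(add(SZ, mul(SZ, Z)))))))
  [10] S(S(S(S(S(S(add(Z, mul(SZ, Z))))))))
  [11] S(S(S(S(S(S(mul(SZ, Z)))))))
  [12] S(S(S(S(S(S(add(Z, mul(Z, Z))))))))
  [13] S(S(S(S(S(S(mul(Z, Z)))))))
  [14] S^6(Z)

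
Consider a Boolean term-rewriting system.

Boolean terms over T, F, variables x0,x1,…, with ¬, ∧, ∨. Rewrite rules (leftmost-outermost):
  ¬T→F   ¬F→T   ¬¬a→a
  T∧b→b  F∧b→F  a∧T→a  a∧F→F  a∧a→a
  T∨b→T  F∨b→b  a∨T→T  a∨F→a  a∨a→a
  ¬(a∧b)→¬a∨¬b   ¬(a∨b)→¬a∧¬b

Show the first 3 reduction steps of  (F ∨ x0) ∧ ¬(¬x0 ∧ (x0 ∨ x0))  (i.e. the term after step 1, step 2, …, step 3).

Answer: after 3 steps: x0 ∧ (x0 ∨ ¬(x0 ∨ x0))

Derivation:
  start: (F ∨ x0) ∧ ¬(¬x0 ∧ (x0 ∨ x0))
  step 1: x0 ∧ ¬(¬x0 ∧ (x0 ∨ x0))
  step 2: x0 ∧ (¬¬x0 ∨ ¬(x0 ∨ x0))
  step 3: x0 ∧ (x0 ∨ ¬(x0 ∨ x0))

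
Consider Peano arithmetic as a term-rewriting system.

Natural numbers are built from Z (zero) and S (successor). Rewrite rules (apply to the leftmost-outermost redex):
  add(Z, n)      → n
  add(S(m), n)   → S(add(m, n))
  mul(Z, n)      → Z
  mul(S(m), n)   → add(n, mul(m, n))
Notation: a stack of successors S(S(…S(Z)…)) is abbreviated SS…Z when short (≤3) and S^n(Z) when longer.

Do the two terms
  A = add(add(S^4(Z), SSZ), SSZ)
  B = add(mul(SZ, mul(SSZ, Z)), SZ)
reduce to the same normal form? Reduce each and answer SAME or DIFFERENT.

Term A:
  start: add(add(S^4(Z), SSZ), SSZ)
  step 1: add(S(add(SSSZ, SSZ)), SSZ)
  step 2: S(add(add(SSSZ, SSZ), SSZ))
  step 3: S(add(S(add(SSZ, SSZ)), SSZ))
  step 4: S(S(add(add(SSZ, SSZ), SSZ)))
  step 5: S(S(add(S(add(SZ, SSZ)), SSZ)))
  step 6: S(S(S(add(add(SZ, SSZ), SSZ))))
  step 7: S(S(S(add(S(add(Z, SSZ)), SSZ))))
  step 8: S(S(S(S(add(add(Z, SSZ), SSZ)))))
  step 9: S(S(S(S(add(SSZ, SSZ)))))
  step 10: S(S(S(S(S(add(SZ, SSZ))))))
  step 11: S(S(S(S(S(S(add(Z, SSZ)))))))
  step 12: S^8(Z)

Term B:
  start: add(mul(SZ, mul(SSZ, Z)), SZ)
  step 1: add(add(mul(SSZ, Z), mul(Z, mul(SSZ, Z))), SZ)
  step 2: add(add(add(Z, mul(SZ, Z)), mul(Z, mul(SSZ, Z))), SZ)
  step 3: add(add(mul(SZ, Z), mul(Z, mul(SSZ, Z))), SZ)
  step 4: add(add(add(Z, mul(Z, Z)), mul(Z, mul(SSZ, Z))), SZ)
  step 5: add(add(mul(Z, Z), mul(Z, mul(SSZ, Z))), SZ)
  step 6: add(add(Z, mul(Z, mul(SSZ, Z))), SZ)
  step 7: add(mul(Z, mul(SSZ, Z)), SZ)
  step 8: add(Z, SZ)
  step 9: SZ

Answer: DIFFERENT — A ⇓ S^8(Z), B ⇓ SZ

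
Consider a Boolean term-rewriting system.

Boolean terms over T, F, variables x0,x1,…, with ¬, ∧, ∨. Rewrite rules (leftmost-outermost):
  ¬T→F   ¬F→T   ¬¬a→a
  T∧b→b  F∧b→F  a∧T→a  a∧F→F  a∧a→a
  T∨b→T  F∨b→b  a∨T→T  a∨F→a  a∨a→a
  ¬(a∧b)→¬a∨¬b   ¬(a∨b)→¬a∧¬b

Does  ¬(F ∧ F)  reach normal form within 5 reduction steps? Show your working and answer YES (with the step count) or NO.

Answer: YES — reaches normal form T in 3 ≤ 5 steps

Derivation:
  start: ¬(F ∧ F)
  [1] ¬F ∨ ¬F
  [2] ¬F
  [3] T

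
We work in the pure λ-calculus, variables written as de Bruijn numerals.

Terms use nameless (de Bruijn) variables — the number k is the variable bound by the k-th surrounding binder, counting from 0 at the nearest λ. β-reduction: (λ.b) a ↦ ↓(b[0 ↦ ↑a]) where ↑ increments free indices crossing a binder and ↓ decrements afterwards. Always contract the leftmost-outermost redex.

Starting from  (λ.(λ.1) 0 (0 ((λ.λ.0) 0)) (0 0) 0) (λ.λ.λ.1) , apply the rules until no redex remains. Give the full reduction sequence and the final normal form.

  start: (λ.(λ.1) 0 (0 ((λ.λ.0) 0)) (0 0) 0) (λ.λ.λ.1)
  [1] (λ.λ.λ.λ.1) (λ.λ.λ.1) ((λ.λ.λ.1) ((λ.λ.0) (λ.λ.λ.1))) ((λ.λ.λ.1) (λ.λ.λ.1)) (λ.λ.λ.1)
  [2] (λ.λ.λ.1) ((λ.λ.λ.1) ((λ.λ.0) (λ.λ.λ.1))) ((λ.λ.λ.1) (λ.λ.λ.1)) (λ.λ.λ.1)
  [3] (λ.λ.1) ((λ.λ.λ.1) (λ.λ.λ.1)) (λ.λ.λ.1)
  [4] (λ.(λ.λ.λ.1) (λ.λ.λ.1)) (λ.λ.λ.1)
  [5] (λ.λ.λ.1) (λ.λ.λ.1)
  [6] λ.λ.1

Answer: normal form = λ.λ.1  (in 6 steps)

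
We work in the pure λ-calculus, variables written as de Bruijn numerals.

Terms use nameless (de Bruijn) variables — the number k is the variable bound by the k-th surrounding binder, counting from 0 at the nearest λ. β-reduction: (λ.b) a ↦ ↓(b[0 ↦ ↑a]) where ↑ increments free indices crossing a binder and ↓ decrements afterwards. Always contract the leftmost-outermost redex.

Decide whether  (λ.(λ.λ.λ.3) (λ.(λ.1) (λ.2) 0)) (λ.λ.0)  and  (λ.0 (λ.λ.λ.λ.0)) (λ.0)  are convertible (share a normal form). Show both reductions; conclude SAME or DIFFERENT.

Term A:
  start: (λ.(λ.λ.λ.3) (λ.(λ.1) (λ.2) 0)) (λ.λ.0)
  step 1: (λ.λ.λ.λ.λ.0) (λ.(λ.1) (λ.λ.λ.0) 0)
  step 2: λ.λ.λ.λ.0

Term B:
  start: (λ.0 (λ.λ.λ.λ.0)) (λ.0)
  step 1: (λ.0) (λ.λ.λ.λ.0)
  step 2: λ.λ.λ.λ.0

Answer: SAME — A ⇓ λ.λ.λ.λ.0, B ⇓ λ.λ.λ.λ.0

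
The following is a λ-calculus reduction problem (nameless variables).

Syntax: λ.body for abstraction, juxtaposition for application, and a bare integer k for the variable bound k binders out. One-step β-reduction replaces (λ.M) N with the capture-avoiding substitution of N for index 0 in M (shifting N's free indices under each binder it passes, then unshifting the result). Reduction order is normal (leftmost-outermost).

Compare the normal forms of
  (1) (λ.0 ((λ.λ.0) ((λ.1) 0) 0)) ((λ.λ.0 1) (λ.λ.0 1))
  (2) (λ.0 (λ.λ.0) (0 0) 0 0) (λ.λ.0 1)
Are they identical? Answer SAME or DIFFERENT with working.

Term A:
  start: (λ.0 ((λ.λ.0) ((λ.1) 0) 0)) ((λ.λ.0 1) (λ.λ.0 1))
  →1  (λ.λ.0 1) (λ.λ.0 1) ((λ.λ.0) ((λ.(λ.λ.0 1) (λ.λ.0 1)) ((λ.λ.0 1) (λ.λ.0 1))) ((λ.λ.0 1) (λ.λ.0 1)))
  →2  (λ.0 (λ.λ.0 1)) ((λ.λ.0) ((λ.(λ.λ.0 1) (λ.λ.0 1)) ((λ.λ.0 1) (λ.λ.0 1))) ((λ.λ.0 1) (λ.λ.0 1)))
  →3  (λ.λ.0) ((λ.(λ.λ.0 1) (λ.λ.0 1)) ((λ.λ.0 1) (λ.λ.0 1))) ((λ.λ.0 1) (λ.λ.0 1)) (λ.λ.0 1)
  →4  (λ.0) ((λ.λ.0 1) (λ.λ.0 1)) (λ.λ.0 1)
  →5  (λ.λ.0 1) (λ.λ.0 1) (λ.λ.0 1)
  →6  (λ.0 (λ.λ.0 1)) (λ.λ.0 1)
  →7  (λ.λ.0 1) (λ.λ.0 1)
  →8  λ.0 (λ.λ.0 1)

Term B:
  start: (λ.0 (λ.λ.0) (0 0) 0 0) (λ.λ.0 1)
  →1  (λ.λ.0 1) (λ.λ.0) ((λ.λ.0 1) (λ.λ.0 1)) (λ.λ.0 1) (λ.λ.0 1)
  →2  (λ.0 (λ.λ.0)) ((λ.λ.0 1) (λ.λ.0 1)) (λ.λ.0 1) (λ.λ.0 1)
  →3  (λ.λ.0 1) (λ.λ.0 1) (λ.λ.0) (λ.λ.0 1) (λ.λ.0 1)
  →4  (λ.0 (λ.λ.0 1)) (λ.λ.0) (λ.λ.0 1) (λ.λ.0 1)
  →5  (λ.λ.0) (λ.λ.0 1) (λ.λ.0 1) (λ.λ.0 1)
  →6  (λ.0) (λ.λ.0 1) (λ.λ.0 1)
  →7  (λ.λ.0 1) (λ.λ.0 1)
  →8  λ.0 (λ.λ.0 1)

Answer: SAME — A ⇓ λ.0 (λ.λ.0 1), B ⇓ λ.0 (λ.λ.0 1)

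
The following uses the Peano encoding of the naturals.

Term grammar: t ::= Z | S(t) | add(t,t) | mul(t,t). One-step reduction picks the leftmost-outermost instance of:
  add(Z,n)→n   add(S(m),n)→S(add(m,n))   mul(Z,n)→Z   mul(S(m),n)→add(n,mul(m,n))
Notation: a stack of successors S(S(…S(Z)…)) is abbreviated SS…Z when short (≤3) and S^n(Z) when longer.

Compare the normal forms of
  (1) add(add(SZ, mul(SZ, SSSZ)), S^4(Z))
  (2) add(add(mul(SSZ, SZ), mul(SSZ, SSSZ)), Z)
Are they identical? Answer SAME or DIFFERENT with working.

Term A:
  start: add(add(SZ, mul(SZ, SSSZ)), S^4(Z))
  step 1: add(S(add(Z, mul(SZ, SSSZ))), S^4(Z))
  step 2: S(add(add(Z, mul(SZ, SSSZ)), S^4(Z)))
  step 3: S(add(mul(SZ, SSSZ), S^4(Z)))
  step 4: S(add(add(SSSZ, mul(Z, SSSZ)), S^4(Z)))
  step 5: S(add(S(add(SSZ, mul(Z, SSSZ))), S^4(Z)))
  step 6: S(S(add(add(SSZ, mul(Z, SSSZ)), S^4(Z))))
  step 7: S(S(add(S(add(SZ, mul(Z, SSSZ))), S^4(Z))))
  step 8: S(S(S(add(add(SZ, mul(Z, SSSZ)), S^4(Z)))))
  step 9: S(S(S(add(S(add(Z, mul(Z, SSSZ))), S^4(Z)))))
  step 10: S(S(S(S(add(add(Z, mul(Z, SSSZ)), S^4(Z))))))
  step 11: S(S(S(S(add(mul(Z, SSSZ), S^4(Z))))))
  step 12: S(S(S(S(add(Z, S^4(Z))))))
  step 13: S^8(Z)

Term B:
  start: add(add(mul(SSZ, SZ), mul(SSZ, SSSZ)), Z)
  step 1: add(add(add(SZ, mul(SZ, SZ)), mul(SSZ, SSSZ)), Z)
  step 2: add(add(S(add(Z, mul(SZ, SZ))), mul(SSZ, SSSZ)), Z)
  step 3: add(S(add(add(Z, mul(SZ, SZ)), mul(SSZ, SSSZ))), Z)
  step 4: S(add(add(add(Z, mul(SZ, SZ)), mul(SSZ, SSSZ)), Z))
  step 5: S(add(add(mul(SZ, SZ), mul(SSZ, SSSZ)), Z))
  step 6: S(add(add(add(SZ, mul(Z, SZ)), mul(SSZ, SSSZ)), Z))
  step 7: S(add(add(S(add(Z, mul(Z, SZ))), mul(SSZ, SSSZ)), Z))
  step 8: S(add(S(add(add(Z, mul(Z, SZ)), mul(SSZ, SSSZ))), Z))
  step 9: S(S(add(add(add(Z, mul(Z, SZ)), mul(SSZ, SSSZ)), Z)))
  step 10: S(S(add(add(mul(Z, SZ), mul(SSZ, SSSZ)), Z)))
  step 11: S(S(add(add(Z, mul(SSZ, SSSZ)), Z)))
  step 12: S(S(add(mul(SSZ, SSSZ), Z)))
  step 13: S(S(add(add(SSSZ, mul(SZ, SSSZ)), Z)))
  step 14: S(S(add(S(add(SSZ, mul(SZ, SSSZ))), Z)))
  step 15: S(S(S(add(add(SSZ, mul(SZ, SSSZ)), Z))))
  step 16: S(S(S(add(S(add(SZ, mul(SZ, SSSZ))), Z))))
  step 17: S(S(S(S(add(add(SZ, mul(SZ, SSSZ)), Z)))))
  step 18: S(S(S(S(add(S(add(Z, mul(SZ, SSSZ))), Z)))))
  step 19: S(S(S(S(S(add(add(Z, mul(SZ, SSSZ)), Z))))))
  step 20: S(S(S(S(S(add(mul(SZ, SSSZ), Z))))))
  step 21: S(S(S(S(S(add(add(SSSZ, mul(Z, SSSZ)), Z))))))
  step 22: S(S(S(S(S(add(S(add(SSZ, mul(Z, SSSZ))), Z))))))
  step 23: S(S(S(S(S(S(add(add(SSZ, mul(Z, SSSZ)), Z)))))))
  step 24: S(S(S(S(S(S(add(S(add(SZ, mul(Z, SSSZ))), Z)))))))
  step 25: S(S(S(S(S(S(S(add(add(SZ, mul(Z, SSSZ)), Z))))))))
  step 26: S(S(S(S(S(S(S(add(S(add(Z, mul(Z, SSSZ))), Z))))))))
  step 27: S(S(S(S(S(S(S(S(add(add(Z, mul(Z, SSSZ)), Z)))))))))
  step 28: S(S(S(S(S(S(S(S(add(mul(Z, SSSZ), Z)))))))))
  step 29: S(S(S(S(S(S(S(S(add(Z, Z)))))))))
  step 30: S^8(Z)

Answer: SAME — A ⇓ S^8(Z), B ⇓ S^8(Z)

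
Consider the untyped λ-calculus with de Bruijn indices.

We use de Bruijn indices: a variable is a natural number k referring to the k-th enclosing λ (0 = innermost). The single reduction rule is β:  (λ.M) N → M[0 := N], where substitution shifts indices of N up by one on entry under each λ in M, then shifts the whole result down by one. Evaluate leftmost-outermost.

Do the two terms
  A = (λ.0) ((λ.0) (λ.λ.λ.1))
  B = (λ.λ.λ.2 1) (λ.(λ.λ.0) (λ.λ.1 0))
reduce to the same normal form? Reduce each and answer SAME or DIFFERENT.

Answer: DIFFERENT — A ⇓ λ.λ.λ.1, B ⇓ λ.λ.λ.0

Reduction:
Term A:
  start: (λ.0) ((λ.0) (λ.λ.λ.1))
  [1] (λ.0) (λ.λ.λ.1)
  [2] λ.λ.λ.1

Term B:
  start: (λ.λ.λ.2 1) (λ.(λ.λ.0) (λ.λ.1 0))
  [1] λ.λ.(λ.(λ.λ.0) (λ.λ.1 0)) 1
  [2] λ.λ.(λ.λ.0) (λ.λ.1 0)
  [3] λ.λ.λ.0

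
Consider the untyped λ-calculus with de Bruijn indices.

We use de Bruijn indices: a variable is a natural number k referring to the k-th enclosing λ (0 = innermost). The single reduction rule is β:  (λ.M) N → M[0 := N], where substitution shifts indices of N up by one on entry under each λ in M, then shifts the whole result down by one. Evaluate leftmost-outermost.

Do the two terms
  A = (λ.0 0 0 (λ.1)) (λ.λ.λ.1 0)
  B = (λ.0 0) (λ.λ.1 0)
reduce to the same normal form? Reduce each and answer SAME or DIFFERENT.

Term A:
  start: (λ.0 0 0 (λ.1)) (λ.λ.λ.1 0)
  →1  (λ.λ.λ.1 0) (λ.λ.λ.1 0) (λ.λ.λ.1 0) (λ.λ.λ.λ.1 0)
  →2  (λ.λ.1 0) (λ.λ.λ.1 0) (λ.λ.λ.λ.1 0)
  →3  (λ.(λ.λ.λ.1 0) 0) (λ.λ.λ.λ.1 0)
  →4  (λ.λ.λ.1 0) (λ.λ.λ.λ.1 0)
  →5  λ.λ.1 0

Term B:
  start: (λ.0 0) (λ.λ.1 0)
  →1  (λ.λ.1 0) (λ.λ.1 0)
  →2  λ.(λ.λ.1 0) 0
  →3  λ.λ.1 0

Answer: SAME — A ⇓ λ.λ.1 0, B ⇓ λ.λ.1 0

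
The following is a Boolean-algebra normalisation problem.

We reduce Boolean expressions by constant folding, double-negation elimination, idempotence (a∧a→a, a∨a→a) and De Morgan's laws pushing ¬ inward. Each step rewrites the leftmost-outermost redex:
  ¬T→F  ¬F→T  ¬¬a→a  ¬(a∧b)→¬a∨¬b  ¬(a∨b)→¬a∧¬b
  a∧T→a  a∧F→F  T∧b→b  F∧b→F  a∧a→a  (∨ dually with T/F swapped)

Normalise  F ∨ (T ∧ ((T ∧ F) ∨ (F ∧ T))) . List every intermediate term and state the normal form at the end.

  start: F ∨ (T ∧ ((T ∧ F) ∨ (F ∧ T)))
  step 1: T ∧ ((T ∧ F) ∨ (F ∧ T))
  step 2: (T ∧ F) ∨ (F ∧ T)
  step 3: F ∨ (F ∧ T)
  step 4: F ∧ T
  step 5: F

Answer: normal form = F  (in 5 steps)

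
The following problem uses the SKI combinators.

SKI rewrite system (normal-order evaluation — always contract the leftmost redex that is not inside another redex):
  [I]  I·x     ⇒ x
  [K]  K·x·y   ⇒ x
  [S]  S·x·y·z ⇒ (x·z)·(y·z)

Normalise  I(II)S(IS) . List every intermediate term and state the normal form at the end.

Answer: normal form = SS  (in 4 steps)

Reduction:
  start: I(II)S(IS)
  →1  IIS(IS)
  →2  IS(IS)
  →3  S(IS)
  →4  SS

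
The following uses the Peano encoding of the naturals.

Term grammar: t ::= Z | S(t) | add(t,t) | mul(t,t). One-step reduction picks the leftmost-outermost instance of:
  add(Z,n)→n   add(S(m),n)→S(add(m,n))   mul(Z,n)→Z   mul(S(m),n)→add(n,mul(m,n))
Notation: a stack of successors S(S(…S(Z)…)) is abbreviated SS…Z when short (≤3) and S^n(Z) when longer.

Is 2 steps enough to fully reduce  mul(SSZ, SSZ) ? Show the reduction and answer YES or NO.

Answer: NO — after 2 steps the term is S(add(SZ, mul(SZ, SSZ))), not yet normal

Reduction:
  start: mul(SSZ, SSZ)
  →1  add(SSZ, mul(SZ, SSZ))
  →2  S(add(SZ, mul(SZ, SSZ)))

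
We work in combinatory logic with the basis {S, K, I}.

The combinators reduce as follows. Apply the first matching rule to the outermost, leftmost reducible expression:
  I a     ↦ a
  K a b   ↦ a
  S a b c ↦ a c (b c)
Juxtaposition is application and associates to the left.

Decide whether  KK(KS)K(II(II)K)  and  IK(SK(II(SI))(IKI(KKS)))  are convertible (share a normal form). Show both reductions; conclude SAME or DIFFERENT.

Answer: DIFFERENT — A ⇓ K, B ⇓ KI

Reduction:
Term A:
  start: KK(KS)K(II(II)K)
  →1  KK(II(II)K)
  →2  K

Term B:
  start: IK(SK(II(SI))(IKI(KKS)))
  →1  K(SK(II(SI))(IKI(KKS)))
  →2  K(K(IKI(KKS))(II(SI)(IKI(KKS))))
  →3  K(IKI(KKS))
  →4  K(KI(KKS))
  →5  KI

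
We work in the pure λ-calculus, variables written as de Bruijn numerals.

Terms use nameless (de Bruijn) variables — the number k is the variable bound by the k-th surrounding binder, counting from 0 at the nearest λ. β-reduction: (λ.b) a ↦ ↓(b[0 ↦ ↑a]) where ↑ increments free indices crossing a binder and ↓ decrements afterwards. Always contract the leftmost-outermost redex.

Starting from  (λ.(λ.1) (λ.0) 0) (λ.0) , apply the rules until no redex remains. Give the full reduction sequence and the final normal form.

Answer: normal form = λ.0  (in 3 steps)

Reduction:
  start: (λ.(λ.1) (λ.0) 0) (λ.0)
  [1] (λ.λ.0) (λ.0) (λ.0)
  [2] (λ.0) (λ.0)
  [3] λ.0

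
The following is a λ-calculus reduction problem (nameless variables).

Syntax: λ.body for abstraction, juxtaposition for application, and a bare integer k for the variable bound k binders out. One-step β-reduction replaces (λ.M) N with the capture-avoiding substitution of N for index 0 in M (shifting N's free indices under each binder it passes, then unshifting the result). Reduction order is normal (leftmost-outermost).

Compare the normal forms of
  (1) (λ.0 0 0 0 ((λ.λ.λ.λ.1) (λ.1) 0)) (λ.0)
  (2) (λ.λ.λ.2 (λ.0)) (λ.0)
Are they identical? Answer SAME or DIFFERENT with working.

Answer: DIFFERENT — A ⇓ λ.λ.1, B ⇓ λ.λ.λ.0

Working:
Term A:
  start: (λ.0 0 0 0 ((λ.λ.λ.λ.1) (λ.1) 0)) (λ.0)
  step 1: (λ.0) (λ.0) (λ.0) (λ.0) ((λ.λ.λ.λ.1) (λ.λ.0) (λ.0))
  step 2: (λ.0) (λ.0) (λ.0) ((λ.λ.λ.λ.1) (λ.λ.0) (λ.0))
  step 3: (λ.0) (λ.0) ((λ.λ.λ.λ.1) (λ.λ.0) (λ.0))
  step 4: (λ.0) ((λ.λ.λ.λ.1) (λ.λ.0) (λ.0))
  step 5: (λ.λ.λ.λ.1) (λ.λ.0) (λ.0)
  step 6: (λ.λ.λ.1) (λ.0)
  step 7: λ.λ.1

Term B:
  start: (λ.λ.λ.2 (λ.0)) (λ.0)
  step 1: λ.λ.(λ.0) (λ.0)
  step 2: λ.λ.λ.0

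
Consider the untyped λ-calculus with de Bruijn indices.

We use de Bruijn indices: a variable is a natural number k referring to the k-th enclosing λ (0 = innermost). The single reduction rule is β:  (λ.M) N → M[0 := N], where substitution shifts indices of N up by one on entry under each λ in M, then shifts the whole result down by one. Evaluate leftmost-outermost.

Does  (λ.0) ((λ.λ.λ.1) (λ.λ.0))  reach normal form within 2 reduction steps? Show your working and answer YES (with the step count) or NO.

  start: (λ.0) ((λ.λ.λ.1) (λ.λ.0))
  →1  (λ.λ.λ.1) (λ.λ.0)
  →2  λ.λ.1

Answer: YES — reaches normal form λ.λ.1 in 2 ≤ 2 steps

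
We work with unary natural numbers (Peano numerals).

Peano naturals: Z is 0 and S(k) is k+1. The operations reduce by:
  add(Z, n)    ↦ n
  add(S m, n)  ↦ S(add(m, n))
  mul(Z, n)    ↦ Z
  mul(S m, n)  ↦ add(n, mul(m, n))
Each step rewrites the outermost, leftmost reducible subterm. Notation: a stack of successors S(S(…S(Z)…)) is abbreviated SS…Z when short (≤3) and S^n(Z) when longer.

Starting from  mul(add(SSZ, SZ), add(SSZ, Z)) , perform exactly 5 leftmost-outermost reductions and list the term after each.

  start: mul(add(SSZ, SZ), add(SSZ, Z))
  [1] mul(S(add(SZ, SZ)), add(SSZ, Z))
  [2] add(add(SSZ, Z), mul(add(SZ, SZ), add(SSZ, Z)))
  [3] add(S(add(SZ, Z)), mul(add(SZ, SZ), add(SSZ, Z)))
  [4] S(add(add(SZ, Z), mul(add(SZ, SZ), add(SSZ, Z))))
  [5] S(add(S(add(Z, Z)), mul(add(SZ, SZ), add(SSZ, Z))))

Answer: after 5 steps: S(add(S(add(Z, Z)), mul(add(SZ, SZ), add(SSZ, Z))))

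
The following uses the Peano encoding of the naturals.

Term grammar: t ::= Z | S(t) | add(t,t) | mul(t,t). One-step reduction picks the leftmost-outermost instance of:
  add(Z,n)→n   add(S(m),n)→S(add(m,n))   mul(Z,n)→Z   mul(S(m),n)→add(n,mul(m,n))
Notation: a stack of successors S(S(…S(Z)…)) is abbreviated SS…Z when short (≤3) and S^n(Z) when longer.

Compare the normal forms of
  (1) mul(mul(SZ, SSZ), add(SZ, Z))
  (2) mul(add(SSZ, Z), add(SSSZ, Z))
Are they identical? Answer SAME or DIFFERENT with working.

Answer: DIFFERENT — A ⇓ SSZ, B ⇓ S^6(Z)

Reduction:
Term A:
  start: mul(mul(SZ, SSZ), add(SZ, Z))
  step 1: mul(add(SSZ, mul(Z, SSZ)), add(SZ, Z))
  step 2: mul(S(add(SZ, mul(Z, SSZ))), add(SZ, Z))
  step 3: add(add(SZ, Z), mul(add(SZ, mul(Z, SSZ)), add(SZ, Z)))
  step 4: add(S(add(Z, Z)), mul(add(SZ, mul(Z, SSZ)), add(SZ, Z)))
  step 5: S(add(add(Z, Z), mul(add(SZ, mul(Z, SSZ)), add(SZ, Z))))
  step 6: S(add(Z, mul(add(SZ, mul(Z, SSZ)), add(SZ, Z))))
  step 7: S(mul(add(SZ, mul(Z, SSZ)), add(SZ, Z)))
  step 8: S(mul(S(add(Z, mul(Z, SSZ))), add(SZ, Z)))
  step 9: S(add(add(SZ, Z), mul(add(Z, mul(Z, SSZ)), add(SZ, Z))))
  step 10: S(add(S(add(Z, Z)), mul(add(Z, mul(Z, SSZ)), add(SZ, Z))))
  step 11: S(S(add(add(Z, Z), mul(add(Z, mul(Z, SSZ)), add(SZ, Z)))))
  step 12: S(S(add(Z, mul(add(Z, mul(Z, SSZ)), add(SZ, Z)))))
  step 13: S(S(mul(add(Z, mul(Z, SSZ)), add(SZ, Z))))
  step 14: S(S(mul(mul(Z, SSZ), add(SZ, Z))))
  step 15: S(S(mul(Z, add(SZ, Z))))
  step 16: SSZ

Term B:
  start: mul(add(SSZ, Z), add(SSSZ, Z))
  step 1: mul(S(add(SZ, Z)), add(SSSZ, Z))
  step 2: add(add(SSSZ, Z), mul(add(SZ, Z), add(SSSZ, Z)))
  step 3: add(S(add(SSZ, Z)), mul(add(SZ, Z), add(SSSZ, Z)))
  step 4: S(add(add(SSZ, Z), mul(add(SZ, Z), add(SSSZ, Z))))
  step 5: S(add(S(add(SZ, Z)), mul(add(SZ, Z), add(SSSZ, Z))))
  step 6: S(S(add(add(SZ, Z), mul(add(SZ, Z), add(SSSZ, Z)))))
  step 7: S(S(add(S(add(Z, Z)), mul(add(SZ, Z), add(SSSZ, Z)))))
  step 8: S(S(S(add(add(Z, Z), mul(add(SZ, Z), add(SSSZ, Z))))))
  step 9: S(S(S(add(Z, mul(add(SZ, Z), add(SSSZ, Z))))))
  step 10: S(S(S(mul(add(SZ, Z), add(SSSZ, Z)))))
  step 11: S(S(S(mul(S(add(Z, Z)), add(SSSZ, Z)))))
  step 12: S(S(S(add(add(SSSZ, Z), mul(add(Z, Z), add(SSSZ, Z))))))
  step 13: S(S(S(add(S(add(SSZ, Z)), mul(add(Z, Z), add(SSSZ, Z))))))
  step 14: S(S(S(S(add(add(SSZ, Z), mul(add(Z, Z), add(SSSZ, Z)))))))
  step 15: S(S(S(S(add(S(add(SZ, Z)), mul(add(Z, Z), add(SSSZ, Z)))))))
  step 16: S(S(S(S(S(add(add(SZ, Z), mul(add(Z, Z), add(SSSZ, Z))))))))
  step 17: S(S(S(S(S(add(S(add(Z, Z)), mul(add(Z, Z), add(SSSZ, Z))))))))
  step 18: S(S(S(S(S(S(add(add(Z, Z), mul(add(Z, Z), add(SSSZ, Z)))))))))
  step 19: S(S(S(S(S(S(add(Z, mul(add(Z, Z), add(SSSZ, Z)))))))))
  step 20: S(S(S(S(S(S(mul(add(Z, Z), add(SSSZ, Z))))))))
  step 21: S(S(S(S(S(S(mul(Z, add(SSSZ, Z))))))))
  step 22: S^6(Z)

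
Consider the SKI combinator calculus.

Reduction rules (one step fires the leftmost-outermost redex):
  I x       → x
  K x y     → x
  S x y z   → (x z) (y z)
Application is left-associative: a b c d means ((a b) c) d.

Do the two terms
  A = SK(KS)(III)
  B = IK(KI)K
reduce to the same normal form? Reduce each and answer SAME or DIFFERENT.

Term A:
  start: SK(KS)(III)
  →1  K(III)(KS(III))
  →2  III
  →3  II
  →4  I

Term B:
  start: IK(KI)K
  →1  K(KI)K
  →2  KI

Answer: DIFFERENT — A ⇓ I, B ⇓ KI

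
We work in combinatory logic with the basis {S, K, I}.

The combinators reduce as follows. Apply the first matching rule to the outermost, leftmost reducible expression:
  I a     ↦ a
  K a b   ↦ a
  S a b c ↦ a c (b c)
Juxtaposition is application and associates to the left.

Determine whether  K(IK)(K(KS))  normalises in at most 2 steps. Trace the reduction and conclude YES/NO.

  start: K(IK)(K(KS))
  [1] IK
  [2] K

Answer: YES — reaches normal form K in 2 ≤ 2 steps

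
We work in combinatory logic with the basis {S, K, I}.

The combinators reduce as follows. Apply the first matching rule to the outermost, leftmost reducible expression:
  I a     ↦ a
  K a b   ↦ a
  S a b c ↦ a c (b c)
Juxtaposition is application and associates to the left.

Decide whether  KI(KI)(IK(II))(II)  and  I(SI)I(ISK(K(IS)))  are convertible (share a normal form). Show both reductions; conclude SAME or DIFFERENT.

Term A:
  start: KI(KI)(IK(II))(II)
  [1] I(IK(II))(II)
  [2] IK(II)(II)
  [3] K(II)(II)
  [4] II
  [5] I

Term B:
  start: I(SI)I(ISK(K(IS)))
  [1] SII(ISK(K(IS)))
  [2] I(ISK(K(IS)))(I(ISK(K(IS))))
  [3] ISK(K(IS))(I(ISK(K(IS))))
  [4] SK(K(IS))(I(ISK(K(IS))))
  [5] K(I(ISK(K(IS))))(K(IS)(I(ISK(K(IS)))))
  [6] I(ISK(K(IS)))
  [7] ISK(K(IS))
  [8] SK(K(IS))
  [9] SK(KS)

Answer: DIFFERENT — A ⇓ I, B ⇓ SK(KS)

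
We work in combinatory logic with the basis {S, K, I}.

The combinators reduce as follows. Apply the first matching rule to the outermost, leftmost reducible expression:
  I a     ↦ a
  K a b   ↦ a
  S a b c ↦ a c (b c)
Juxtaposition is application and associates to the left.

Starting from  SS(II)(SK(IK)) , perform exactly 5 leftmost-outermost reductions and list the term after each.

Answer: after 5 steps: S(SKK)(SKK)

Reduction:
  start: SS(II)(SK(IK))
  →1  S(SK(IK))(II(SK(IK)))
  →2  S(SKK)(II(SK(IK)))
  →3  S(SKK)(I(SK(IK)))
  →4  S(SKK)(SK(IK))
  →5  S(SKK)(SKK)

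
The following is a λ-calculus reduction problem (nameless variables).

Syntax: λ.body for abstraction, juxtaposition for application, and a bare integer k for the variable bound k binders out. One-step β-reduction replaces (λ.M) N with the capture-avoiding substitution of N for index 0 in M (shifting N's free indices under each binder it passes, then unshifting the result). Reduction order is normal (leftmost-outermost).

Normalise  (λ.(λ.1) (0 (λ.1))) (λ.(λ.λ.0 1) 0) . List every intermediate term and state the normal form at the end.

  start: (λ.(λ.1) (0 (λ.1))) (λ.(λ.λ.0 1) 0)
  →1  (λ.λ.(λ.λ.0 1) 0) ((λ.(λ.λ.0 1) 0) (λ.λ.(λ.λ.0 1) 0))
  →2  λ.(λ.λ.0 1) 0
  →3  λ.λ.0 1

Answer: normal form = λ.λ.0 1  (in 3 steps)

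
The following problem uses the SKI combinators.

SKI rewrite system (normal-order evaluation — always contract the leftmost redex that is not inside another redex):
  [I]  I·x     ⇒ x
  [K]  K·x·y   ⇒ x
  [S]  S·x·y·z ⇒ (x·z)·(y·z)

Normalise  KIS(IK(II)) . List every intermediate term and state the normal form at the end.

  start: KIS(IK(II))
  →1  I(IK(II))
  →2  IK(II)
  →3  K(II)
  →4  KI

Answer: normal form = KI  (in 4 steps)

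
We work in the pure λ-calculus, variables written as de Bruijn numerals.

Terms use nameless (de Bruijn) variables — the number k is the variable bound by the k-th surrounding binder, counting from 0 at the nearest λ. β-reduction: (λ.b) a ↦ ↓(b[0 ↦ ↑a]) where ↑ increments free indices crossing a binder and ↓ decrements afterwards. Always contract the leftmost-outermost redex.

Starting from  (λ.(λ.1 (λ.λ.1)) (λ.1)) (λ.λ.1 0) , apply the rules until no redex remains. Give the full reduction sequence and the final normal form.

Answer: normal form = λ.λ.1  (in 4 steps)

Reduction:
  start: (λ.(λ.1 (λ.λ.1)) (λ.1)) (λ.λ.1 0)
  [1] (λ.(λ.λ.1 0) (λ.λ.1)) (λ.λ.λ.1 0)
  [2] (λ.λ.1 0) (λ.λ.1)
  [3] λ.(λ.λ.1) 0
  [4] λ.λ.1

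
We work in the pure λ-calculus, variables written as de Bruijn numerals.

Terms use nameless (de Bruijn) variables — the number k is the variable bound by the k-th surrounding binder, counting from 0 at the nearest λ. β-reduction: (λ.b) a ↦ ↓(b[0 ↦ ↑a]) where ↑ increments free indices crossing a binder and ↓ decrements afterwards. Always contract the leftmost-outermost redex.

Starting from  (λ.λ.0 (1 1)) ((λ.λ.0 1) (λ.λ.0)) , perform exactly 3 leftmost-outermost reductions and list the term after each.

Answer: after 3 steps: λ.0 ((λ.λ.0 1) (λ.λ.0) (λ.λ.0))

Derivation:
  start: (λ.λ.0 (1 1)) ((λ.λ.0 1) (λ.λ.0))
  step 1: λ.0 ((λ.λ.0 1) (λ.λ.0) ((λ.λ.0 1) (λ.λ.0)))
  step 2: λ.0 ((λ.0 (λ.λ.0)) ((λ.λ.0 1) (λ.λ.0)))
  step 3: λ.0 ((λ.λ.0 1) (λ.λ.0) (λ.λ.0))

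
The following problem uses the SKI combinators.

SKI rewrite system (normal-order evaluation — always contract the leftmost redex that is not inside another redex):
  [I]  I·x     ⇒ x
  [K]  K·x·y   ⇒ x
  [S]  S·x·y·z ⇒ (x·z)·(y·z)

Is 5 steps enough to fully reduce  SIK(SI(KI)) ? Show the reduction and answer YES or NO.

Answer: YES — reaches normal form SI(KI) in 5 ≤ 5 steps

Reduction:
  start: SIK(SI(KI))
  step 1: I(SI(KI))(K(SI(KI)))
  step 2: SI(KI)(K(SI(KI)))
  step 3: I(K(SI(KI)))(KI(K(SI(KI))))
  step 4: K(SI(KI))(KI(K(SI(KI))))
  step 5: SI(KI)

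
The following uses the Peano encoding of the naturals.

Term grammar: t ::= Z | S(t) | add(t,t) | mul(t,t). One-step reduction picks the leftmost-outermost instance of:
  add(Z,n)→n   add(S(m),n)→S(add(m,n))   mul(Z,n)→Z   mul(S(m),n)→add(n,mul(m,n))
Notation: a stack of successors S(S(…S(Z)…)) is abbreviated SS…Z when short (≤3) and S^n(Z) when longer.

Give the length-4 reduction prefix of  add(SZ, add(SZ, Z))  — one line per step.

  start: add(SZ, add(SZ, Z))
  [1] S(add(Z, add(SZ, Z)))
  [2] S(add(SZ, Z))
  [3] S(S(add(Z, Z)))
  [4] SSZ

Answer: after 4 steps: SSZ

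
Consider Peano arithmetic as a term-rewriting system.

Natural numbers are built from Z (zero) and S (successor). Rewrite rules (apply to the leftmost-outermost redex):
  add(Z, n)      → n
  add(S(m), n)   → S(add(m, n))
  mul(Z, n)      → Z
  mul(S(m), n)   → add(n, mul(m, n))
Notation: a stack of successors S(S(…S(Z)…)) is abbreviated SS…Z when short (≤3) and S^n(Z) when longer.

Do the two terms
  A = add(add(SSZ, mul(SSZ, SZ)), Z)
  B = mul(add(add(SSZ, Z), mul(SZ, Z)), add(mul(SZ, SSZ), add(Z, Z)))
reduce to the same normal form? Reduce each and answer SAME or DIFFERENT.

Answer: SAME — A ⇓ S^4(Z), B ⇓ S^4(Z)

Derivation:
Term A:
  start: add(add(SSZ, mul(SSZ, SZ)), Z)
  step 1: add(S(add(SZ, mul(SSZ, SZ))), Z)
  step 2: S(add(add(SZ, mul(SSZ, SZ)), Z))
  step 3: S(add(S(add(Z, mul(SSZ, SZ))), Z))
  step 4: S(S(add(add(Z, mul(SSZ, SZ)), Z)))
  step 5: S(S(add(mul(SSZ, SZ), Z)))
  step 6: S(S(add(add(SZ, mul(SZ, SZ)), Z)))
  step 7: S(S(add(S(add(Z, mul(SZ, SZ))), Z)))
  step 8: S(S(S(add(add(Z, mul(SZ, SZ)), Z))))
  step 9: S(S(S(add(mul(SZ, SZ), Z))))
  step 10: S(S(S(add(add(SZ, mul(Z, SZ)), Z))))
  step 11: S(S(S(add(S(add(Z, mul(Z, SZ))), Z))))
  step 12: S(S(S(S(add(add(Z, mul(Z, SZ)), Z)))))
  step 13: S(S(S(S(add(mul(Z, SZ), Z)))))
  step 14: S(S(S(S(add(Z, Z)))))
  step 15: S^4(Z)

Term B:
  start: mul(add(add(SSZ, Z), mul(SZ, Z)), add(mul(SZ, SSZ), add(Z, Z)))
  step 1: mul(add(S(add(SZ, Z)), mul(SZ, Z)), add(mul(SZ, SSZ), add(Z, Z)))
  step 2: mul(S(add(add(SZ, Z), mul(SZ, Z))), add(mul(SZ, SSZ), add(Z, Z)))
  step 3: add(add(mul(SZ, SSZ), add(Z, Z)), mul(add(add(SZ, Z), mul(SZ, Z)), add(mul(SZ, SSZ), add(Z, Z))))
  step 4: add(add(add(SSZ, mul(Z, SSZ)), add(Z, Z)), mul(add(add(SZ, Z), mul(SZ, Z)), add(mul(SZ, SSZ), add(Z, Z))))
  step 5: add(add(S(add(SZ, mul(Z, SSZ))), add(Z, Z)), mul(add(add(SZ, Z), mul(SZ, Z)), add(mul(SZ, SSZ), add(Z, Z))))
  step 6: add(S(add(add(SZ, mul(Z, SSZ)), add(Z, Z))), mul(add(add(SZ, Z), mul(SZ, Z)), add(mul(SZ, SSZ), add(Z, Z))))
  step 7: S(add(add(add(SZ, mul(Z, SSZ)), add(Z, Z)), mul(add(add(SZ, Z), mul(SZ, Z)), add(mul(SZ, SSZ), add(Z, Z)))))
  step 8: S(add(add(S(add(Z, mul(Z, SSZ))), add(Z, Z)), mul(add(add(SZ, Z), mul(SZ, Z)), add(mul(SZ, SSZ), add(Z, Z)))))
  step 9: S(add(S(add(add(Z, mul(Z, SSZ)), add(Z, Z))), mul(add(add(SZ, Z), mul(SZ, Z)), add(mul(SZ, SSZ), add(Z, Z)))))
  step 10: S(S(add(add(add(Z, mul(Z, SSZ)), add(Z, Z)), mul(add(add(SZ, Z), mul(SZ, Z)), add(mul(SZ, SSZ), add(Z, Z))))))
  step 11: S(S(add(add(mul(Z, SSZ), add(Z, Z)), mul(add(add(SZ, Z), mul(SZ, Z)), add(mul(SZ, SSZ), add(Z, Z))))))
  step 12: S(S(add(add(Z, add(Z, Z)), mul(add(add(SZ, Z), mul(SZ, Z)), add(mul(SZ, SSZ), add(Z, Z))))))
  step 13: S(S(add(add(Z, Z), mul(add(add(SZ, Z), mul(SZ, Z)), add(mul(SZ, SSZ), add(Z, Z))))))
  step 14: S(S(add(Z, mul(add(add(SZ, Z), mul(SZ, Z)), add(mul(SZ, SSZ), add(Z, Z))))))
  step 15: S(S(mul(add(add(SZ, Z), mul(SZ, Z)), add(mul(SZ, SSZ), add(Z, Z)))))
  step 16: S(S(mul(add(S(add(Z, Z)), mul(SZ, Z)), add(mul(SZ, SSZ), add(Z, Z)))))
  step 17: S(S(mul(S(add(add(Z, Z), mul(SZ, Z))), add(mul(SZ, SSZ), add(Z, Z)))))
  step 18: S(S(add(add(mul(SZ, SSZ), add(Z, Z)), mul(add(add(Z, Z), mul(SZ, Z)), add(mul(SZ, SSZ), add(Z, Z))))))
  step 19: S(S(add(add(add(SSZ, mul(Z, SSZ)), add(Z, Z)), mul(add(add(Z, Z), mul(SZ, Z)), add(mul(SZ, SSZ), add(Z, Z))))))
  step 20: S(S(add(add(S(add(SZ, mul(Z, SSZ))), add(Z, Z)), mul(add(add(Z, Z), mul(SZ, Z)), add(mul(SZ, SSZ), add(Z, Z))))))
  step 21: S(S(add(S(add(add(SZ, mul(Z, SSZ)), add(Z, Z))), mul(add(add(Z, Z), mul(SZ, Z)), add(mul(SZ, SSZ), add(Z, Z))))))
  step 22: S(S(S(add(add(add(SZ, mul(Z, SSZ)), add(Z, Z)), mul(add(add(Z, Z), mul(SZ, Z)), add(mul(SZ, SSZ), add(Z, Z)))))))
  step 23: S(S(S(add(add(S(add(Z, mul(Z, SSZ))), add(Z, Z)), mul(add(add(Z, Z), mul(SZ, Z)), add(mul(SZ, SSZ), add(Z, Z)))))))
  step 24: S(S(S(add(S(add(add(Z, mul(Z, SSZ)), add(Z, Z))), mul(add(add(Z, Z), mul(SZ, Z)), add(mul(SZ, SSZ), add(Z, Z)))))))
  step 25: S(S(S(S(add(add(add(Z, mul(Z, SSZ)), add(Z, Z)), mul(add(add(Z, Z), mul(SZ, Z)), add(mul(SZ, SSZ), add(Z, Z))))))))
  step 26: S(S(S(S(add(add(mul(Z, SSZ), add(Z, Z)), mul(add(add(Z, Z), mul(SZ, Z)), add(mul(SZ, SSZ), add(Z, Z))))))))
  step 27: S(S(S(S(add(add(Z, add(Z, Z)), mul(add(add(Z, Z), mul(SZ, Z)), add(mul(SZ, SSZ), add(Z, Z))))))))
  step 28: S(S(S(S(add(add(Z, Z), mul(add(add(Z, Z), mul(SZ, Z)), add(mul(SZ, SSZ), add(Z, Z))))))))
  step 29: S(S(S(S(add(Z, mul(add(add(Z, Z), mul(SZ, Z)), add(mul(SZ, SSZ), add(Z, Z))))))))
  step 30: S(S(S(S(mul(add(add(Z, Z), mul(SZ, Z)), add(mul(SZ, SSZ), add(Z, Z)))))))
  step 31: S(S(S(S(mul(add(Z, mul(SZ, Z)), add(mul(SZ, SSZ), add(Z, Z)))))))
  step 32: S(S(S(S(mul(mul(SZ, Z), add(mul(SZ, SSZ), add(Z, Z)))))))
  step 33: S(S(S(S(mul(add(Z, mul(Z, Z)), add(mul(SZ, SSZ), add(Z, Z)))))))
  step 34: S(S(S(S(mul(mul(Z, Z), add(mul(SZ, SSZ), add(Z, Z)))))))
  step 35: S(S(S(S(mul(Z, add(mul(SZ, SSZ), add(Z, Z)))))))
  step 36: S^4(Z)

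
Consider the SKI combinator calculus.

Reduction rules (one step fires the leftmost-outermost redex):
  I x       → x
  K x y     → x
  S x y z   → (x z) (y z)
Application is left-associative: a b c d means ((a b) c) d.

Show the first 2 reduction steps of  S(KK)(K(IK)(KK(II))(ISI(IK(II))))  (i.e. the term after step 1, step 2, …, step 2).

  start: S(KK)(K(IK)(KK(II))(ISI(IK(II))))
  step 1: S(KK)(IK(ISI(IK(II))))
  step 2: S(KK)(K(ISI(IK(II))))

Answer: after 2 steps: S(KK)(K(ISI(IK(II))))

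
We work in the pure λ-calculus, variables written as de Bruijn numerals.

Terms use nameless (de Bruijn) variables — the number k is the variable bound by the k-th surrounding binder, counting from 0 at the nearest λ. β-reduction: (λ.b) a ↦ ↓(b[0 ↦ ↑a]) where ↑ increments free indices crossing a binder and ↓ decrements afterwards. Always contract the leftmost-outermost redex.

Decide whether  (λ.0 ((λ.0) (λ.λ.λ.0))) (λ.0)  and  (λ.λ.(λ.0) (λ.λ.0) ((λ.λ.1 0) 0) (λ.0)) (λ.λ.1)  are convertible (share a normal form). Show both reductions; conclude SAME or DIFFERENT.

Term A:
  start: (λ.0 ((λ.0) (λ.λ.λ.0))) (λ.0)
  →1  (λ.0) ((λ.0) (λ.λ.λ.0))
  →2  (λ.0) (λ.λ.λ.0)
  →3  λ.λ.λ.0

Term B:
  start: (λ.λ.(λ.0) (λ.λ.0) ((λ.λ.1 0) 0) (λ.0)) (λ.λ.1)
  →1  λ.(λ.0) (λ.λ.0) ((λ.λ.1 0) 0) (λ.0)
  →2  λ.(λ.λ.0) ((λ.λ.1 0) 0) (λ.0)
  →3  λ.(λ.0) (λ.0)
  →4  λ.λ.0

Answer: DIFFERENT — A ⇓ λ.λ.λ.0, B ⇓ λ.λ.0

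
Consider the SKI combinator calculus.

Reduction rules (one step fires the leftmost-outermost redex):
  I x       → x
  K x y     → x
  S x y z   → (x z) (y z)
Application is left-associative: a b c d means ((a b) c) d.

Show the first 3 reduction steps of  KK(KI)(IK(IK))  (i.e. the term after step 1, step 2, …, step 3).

  start: KK(KI)(IK(IK))
  step 1: K(IK(IK))
  step 2: K(K(IK))
  step 3: K(KK)

Answer: after 3 steps: K(KK)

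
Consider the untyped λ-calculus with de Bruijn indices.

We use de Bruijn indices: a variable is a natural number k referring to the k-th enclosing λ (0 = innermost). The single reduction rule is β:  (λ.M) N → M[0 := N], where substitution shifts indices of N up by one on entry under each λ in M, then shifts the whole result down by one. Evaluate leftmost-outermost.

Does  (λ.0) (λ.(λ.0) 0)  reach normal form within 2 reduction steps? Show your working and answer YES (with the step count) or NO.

Answer: YES — reaches normal form λ.0 in 2 ≤ 2 steps

Working:
  start: (λ.0) (λ.(λ.0) 0)
  →1  λ.(λ.0) 0
  →2  λ.0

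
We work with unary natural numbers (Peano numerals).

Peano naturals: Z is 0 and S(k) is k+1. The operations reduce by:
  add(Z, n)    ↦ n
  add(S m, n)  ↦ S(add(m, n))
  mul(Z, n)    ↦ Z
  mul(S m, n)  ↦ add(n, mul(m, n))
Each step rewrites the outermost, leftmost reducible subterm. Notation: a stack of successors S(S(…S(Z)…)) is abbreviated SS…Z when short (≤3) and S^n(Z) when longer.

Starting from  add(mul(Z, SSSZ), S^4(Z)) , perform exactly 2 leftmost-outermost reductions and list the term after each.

  start: add(mul(Z, SSSZ), S^4(Z))
  →1  add(Z, S^4(Z))
  →2  S^4(Z)

Answer: after 2 steps: S^4(Z)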